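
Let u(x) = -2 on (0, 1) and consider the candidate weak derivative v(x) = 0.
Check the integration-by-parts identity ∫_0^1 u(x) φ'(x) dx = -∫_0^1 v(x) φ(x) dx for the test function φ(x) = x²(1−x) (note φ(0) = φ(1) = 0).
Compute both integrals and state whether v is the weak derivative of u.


LHS = 0, RHS = 0. Yes, v = u' weakly.

u(x) = -2, classical derivative u'(x) = 0.
φ(x) = x²(1−x), so φ'(x) = x*(2 - 3*x).
Note φ(0) = φ(1) = 0, so the boundary term u·φ vanishes.
LHS = ∫_0^1 u(x) φ'(x) dx = ∫_0^1 (6*x^2 - 4*x) dx. Term by term:
  ∫_0^1 6*x^2 dx = 2;  ∫_0^1 -4*x dx = -2.
Sum: 2 − 2 = 0.
So LHS = 0.
∫_0^1 v(x) φ(x) dx = ∫_0^1 (0) dx. Term by term:
  ∫_0^1 0 dx = 0.
So RHS = -∫_0^1 v(x) φ(x) dx = 0.
LHS = RHS, so the identity holds for this test φ.
Moreover u is smooth here and v(x) = u'(x) = 0 pointwise, so the identity holds for every test function. Hence v is the weak derivative of u.


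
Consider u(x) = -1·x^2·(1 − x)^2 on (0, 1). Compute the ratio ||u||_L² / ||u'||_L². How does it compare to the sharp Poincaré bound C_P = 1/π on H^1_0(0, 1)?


||u||_L² / ||u'||_L² = sqrt(3)/6 < C_P = 1/π.

u(x) = -1·x^2·(1 − x)^2, so u'(x) = 2*x*(x*(1 - x) - (x - 1)^2).
u(x) = -1·x^2·(1 − x)^2 vanishes at x = 0 and x = 1, so u ∈ H^1_0(0, 1). Differentiate via the product rule and integrate the resulting polynomials term by term.
  ∫_0^1 u² dx = ∫_0^1 (x^8 - 4*x^7 + 6*x^6 - 4*x^5 + x^4) dx. Term by term:
    ∫_0^1 x^8 dx = 1/9;  ∫_0^1 -4*x^7 dx = -1/2;  ∫_0^1 6*x^6 dx = 6/7;
    ∫_0^1 -4*x^5 dx = -2/3;  ∫_0^1 x^4 dx = 1/5.
  Sum: 1/9 − 1/2 + 6/7 − 2/3 + 1/5 = 1/630.
  ∫_0^1 (u')² dx = ∫_0^1 (16*x^6 - 48*x^5 + 52*x^4 - 24*x^3 + 4*x^2) dx. Term by term:
    ∫_0^1 16*x^6 dx = 16/7;  ∫_0^1 -48*x^5 dx = -8;  ∫_0^1 52*x^4 dx = 52/5;
    ∫_0^1 -24*x^3 dx = -6;  ∫_0^1 4*x^2 dx = 4/3.
  Sum: 16/7 − 8 + 52/5 − 6 + 4/3 = 2/105.
∫_0^1 u² dx = 1/630, so ||u||_L² = sqrt(70)/210.
∫_0^1 (u')² dx = 2/105, so ||u'||_L² = sqrt(210)/105.
Ratio ||u||_L² / ||u'||_L² = sqrt(3)/6.
Sharp Poincaré constant on H^1_0(0, 1) is C_P = L/π = 1/π, achieved by sin(π·x).
A polynomial bump cannot attain the sharp Poincaré constant (only the first sine eigenfunction does), so the ratio is strictly less than C_P, consistent with ||u||_L² ≤ C_P ||u'||_L².


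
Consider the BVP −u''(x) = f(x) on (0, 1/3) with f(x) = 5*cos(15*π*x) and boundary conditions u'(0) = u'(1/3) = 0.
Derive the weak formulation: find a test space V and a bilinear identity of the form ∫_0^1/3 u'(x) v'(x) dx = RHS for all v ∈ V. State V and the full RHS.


V = H^1(0, 1/3) (no boundary constraint on v; u is determined up to an additive constant); weak form: ∫_0^1/3 u'v' dx = ∫_0^1/3 (5*cos(15*π*x)) v dx for all v ∈ V.

Multiply both sides by a test function v and integrate from 0 to 1/3:
  ∫_0^1/3 −u''(x) v(x) dx = ∫_0^1/3 f(x) v(x) dx.
Integrate the LHS by parts once:
  ∫_0^1/3 −u'' v dx = −[u'(x) v(x)]_0^1/3 + ∫_0^1/3 u'(x) v'(x) dx.
Thus ∫_0^1/3 u'(x) v'(x) dx = ∫_0^1/3 f(x) v(x) dx + [u'(x) v(x)]_0^1/3.
Choose V so that boundary terms are either known or forced to vanish.
u has homogeneous Neumann: u'(0) = u'(1/3) = 0. So [u' v]_0^1/3 = 0·v(1/3) − 0·v(0) = 0 for any v; take V = H^1(0, 1/3).
Weak formulation: find u (satisfying any essential BC) such that ∫_0^1/3 u'(x) v'(x) dx = ∫_0^1/3 f v dx for all v ∈ V (homogeneous Neumann, so boundary terms vanish).
Substituting f(x) = 5*cos(15*π*x), the right-hand side is ∫_0^1/3 (5*cos(15*π*x)) v dx.
Compatibility check (pure Neumann): taking v ≡ 1 ∈ V gives 0 = ∫_0^1/3 f dx + (0) − (0), i.e. ∫_0^1/3 f dx must equal u'(0) − u'(1/3) = 0. Indeed ∫_0^1/3 (5*cos(15*π*x)) dx = 0, so the data are compatible. The solution is then unique only up to an additive constant (fix it e.g. by requiring ∫_0^1/3 u dx = 0).


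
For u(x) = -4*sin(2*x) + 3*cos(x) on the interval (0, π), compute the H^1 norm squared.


||u||_{H^1(0,π)}^2 = -64 + 49*π

u'(x) = -3*sin(x) - 8*cos(2*x).
Expand u² and (u')² and integrate term by term on (0, π), using: for integers n ≥ 1, ∫_0^π sin²(nx) dx = ∫_0^π cos²(nx) dx = π/2; for n ≠ n', ∫_0^π sin(nx)sin(n'x) dx = ∫_0^π cos(nx)cos(n'x) dx = 0; and by product-to-sum, ∫_0^π sin(nx)cos(n'x) dx = ½∫_0^π [sin((n+n')x) + sin((n−n')x)] dx, which is 0 when n+n' is even and 2n/(n²−n'²) when n+n' is odd (it need not vanish on (0, π)).
  u² squared terms: (-4)²·∫sin(2x)² dx = 16·π/2 = 8*π;  (3)²·∫cos(x)² dx = 9·π/2 = 9*π/2.
  u² cross terms: 2·(-4)·(3)·∫sin(2x)·cos(x) dx = -24·(4/3) = -32.
  So ∫_0^π u² dx = 8*π + 9*π/2 − 32 = -32 + 25*π/2.
  (u')² squared terms: (-8)²·∫cos(2x)² dx = 64·π/2 = 32*π;  (-3)²·∫sin(x)² dx = 9·π/2 = 9*π/2.
  (u')² cross terms: 2·(-8)·(-3)·∫cos(2x)·sin(x) dx = 48·(-2/3) = -32.
  So ∫_0^π (u')² dx = 32*π + 9*π/2 − 32 = -32 + 73*π/2.
||u||_{H^1}^2 = (-32 + 25*π/2) + (-32 + 73*π/2) = -64 + 49*π.


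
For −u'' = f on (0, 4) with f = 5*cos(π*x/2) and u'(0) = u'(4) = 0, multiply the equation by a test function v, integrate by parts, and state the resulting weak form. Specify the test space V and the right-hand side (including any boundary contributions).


V = H^1(0, 4) (no boundary constraint on v; u is determined up to an additive constant); weak form: ∫_0^4 u'v' dx = ∫_0^4 (5*cos(π*x/2)) v dx for all v ∈ V.

Multiply both sides by a test function v and integrate from 0 to 4:
  ∫_0^4 −u''(x) v(x) dx = ∫_0^4 f(x) v(x) dx.
Integrate the LHS by parts once:
  ∫_0^4 −u'' v dx = −[u'(x) v(x)]_0^4 + ∫_0^4 u'(x) v'(x) dx.
Thus ∫_0^4 u'(x) v'(x) dx = ∫_0^4 f(x) v(x) dx + [u'(x) v(x)]_0^4.
Choose V so that boundary terms are either known or forced to vanish.
u has homogeneous Neumann: u'(0) = u'(4) = 0. So [u' v]_0^4 = 0·v(4) − 0·v(0) = 0 for any v; take V = H^1(0, 4).
Weak formulation: find u (satisfying any essential BC) such that ∫_0^4 u'(x) v'(x) dx = ∫_0^4 f v dx for all v ∈ V (homogeneous Neumann, so boundary terms vanish).
Substituting f(x) = 5*cos(π*x/2), the right-hand side is ∫_0^4 (5*cos(π*x/2)) v dx.
Compatibility check (pure Neumann): taking v ≡ 1 ∈ V gives 0 = ∫_0^4 f dx + (0) − (0), i.e. ∫_0^4 f dx must equal u'(0) − u'(4) = 0. Indeed ∫_0^4 (5*cos(π*x/2)) dx = 0, so the data are compatible. The solution is then unique only up to an additive constant (fix it e.g. by requiring ∫_0^4 u dx = 0).


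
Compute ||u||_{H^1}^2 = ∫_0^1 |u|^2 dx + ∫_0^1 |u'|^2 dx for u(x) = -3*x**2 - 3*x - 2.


||u||_{H^1}^2 = 623/10

The H^1 norm (squared) on an interval (0, L) is
  ||u||_{H^1}^2 = ∫_0^L u(x)^2 dx + ∫_0^L u'(x)^2 dx.
Compute u'(x) = -6*x - 3.
Then u(x)^2 = 9*x**4 + 18*x**3 + 21*x**2 + 12*x + 4 and u'(x)^2 = 36*x**2 + 36*x + 9.
Integrate each monomial from 0 to 1 using ∫_0^1 c·x^n dx = c·1^(n+1)/(n+1):
  ∫_0^1 u(x)^2 dx = ∫_0^1 (9*x^4 + 18*x^3 + 21*x^2 + 12*x + 4) dx. Term by term:
    ∫_0^1 9*x^4 dx = 9/5;  ∫_0^1 18*x^3 dx = 9/2;  ∫_0^1 21*x^2 dx = 7;
    ∫_0^1 12*x dx = 6;  ∫_0^1 4 dx = 4.
  Sum: 9/5 + 9/2 + 7 + 6 + 4 = 233/10.
  ∫_0^1 u'(x)^2 dx = ∫_0^1 (36*x^2 + 36*x + 9) dx. Term by term:
    ∫_0^1 36*x^2 dx = 12;  ∫_0^1 36*x dx = 18;  ∫_0^1 9 dx = 9.
  Sum: 12 + 18 + 9 = 39.
Adding: ||u||_{H^1}^2 = 233/10 + 39 = 623/10.


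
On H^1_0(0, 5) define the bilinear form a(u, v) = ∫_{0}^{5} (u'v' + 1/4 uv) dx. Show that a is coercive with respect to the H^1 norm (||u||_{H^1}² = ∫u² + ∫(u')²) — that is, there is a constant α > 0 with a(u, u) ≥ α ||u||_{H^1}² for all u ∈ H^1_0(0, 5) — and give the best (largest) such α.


α = (25/4 + π^2)/(π^2 + 25)

Coercivity of a(·,·) on H^1_0(0, 5) means a(u, u) ≥ α ||u||_{H^1}² for every u ∈ H^1_0.
The interval has length L = 5, and Poincaré/coercivity depend only on L. Here a(u, u) = ∫(u')² + (1/4)·∫u².
Here 0 < c = 1/4 < 1. The condition a(u,u) ≥ α||u||_{H^1}² reads (1−α)∫(u')² ≥ (α−c)∫u². Any admissible α is ≤ 1 (rapidly oscillating u have ∫u²/∫(u')² → 0), and α = 1 would force 0 ≥ (1−c)∫u², impossible since c < 1; so 1−α > 0. By the sharp Poincaré inequality on H^1_0 of an interval of length L, ∫(u')² ≥ (π/L)²∫u² with equality for the first sine mode sin(π(x−x₀)/L) (x₀ the left endpoint), so the inequality holds for all u iff (1−α)(π/L)² ≥ α − c, i.e. α ≤ ((π/L)² + c)/((π/L)² + 1) = (1 + c(L/π)²)/(1 + (L/π)²). With (π/L)² = π^2/25 and c = 1/4, the largest admissible constant is α = ((π/L)² + c)/((π/L)² + 1).
Simplifying, α = (25/4 + π^2)/(π^2 + 25).


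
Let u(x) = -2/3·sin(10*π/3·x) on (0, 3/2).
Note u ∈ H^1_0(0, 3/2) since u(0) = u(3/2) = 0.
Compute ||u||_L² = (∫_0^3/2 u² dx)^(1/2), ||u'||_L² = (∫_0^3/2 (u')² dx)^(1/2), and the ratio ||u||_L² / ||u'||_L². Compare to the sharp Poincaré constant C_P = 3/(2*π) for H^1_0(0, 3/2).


||u||_L² / ||u'||_L² = 3/(10*π) < C_P = 3/(2*π).

u(x) = -2/3·sin(10*π/3·x), so u'(x) = -20*π*cos(10*π*x/3)/9.
Writing u(x) = A·sin(kπx/L) with A = -2/3 and k = 5, use ∫_0^L sin²(kπx/L) dx = L/2 and ∫_0^L cos²(kπx/L) dx = L/2.
u² = 4/9·sin²(10*π/3·x) and (u')² = 400*π^2/81·cos²(10*π/3·x), and each of sin², cos² integrates to L/2 = 3/4 over (0, 3/2).
∫_0^3/2 u² dx = 1/3, so ||u||_L² = sqrt(3)/3.
∫_0^3/2 (u')² dx = 100*π^2/27, so ||u'||_L² = 10*sqrt(3)*π/9.
Ratio ||u||_L² / ||u'||_L² = 3/(10*π).
Sharp Poincaré constant on H^1_0(0, 3/2) is C_P = L/π = 3/(2*π), achieved by sin(2*π/3·x).
This is the k = 5 harmonic; the ratio L/(kπ) is strictly less than C_P = L/π, consistent with the sharp inequality ||u||_L² ≤ C_P ||u'||_L².


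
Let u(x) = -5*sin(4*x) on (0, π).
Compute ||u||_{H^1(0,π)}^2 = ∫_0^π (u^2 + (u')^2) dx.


||u||_{H^1(0,π)}^2 = 425*π/2

u'(x) = -20*cos(4*x).
Expand u² and (u')² and integrate term by term on (0, π), using: for integers n ≥ 1, ∫_0^π sin²(nx) dx = ∫_0^π cos²(nx) dx = π/2; for n ≠ n', ∫_0^π sin(nx)sin(n'x) dx = ∫_0^π cos(nx)cos(n'x) dx = 0; and by product-to-sum, ∫_0^π sin(nx)cos(n'x) dx = ½∫_0^π [sin((n+n')x) + sin((n−n')x)] dx, which is 0 when n+n' is even and 2n/(n²−n'²) when n+n' is odd (it need not vanish on (0, π)).
  u² squared terms: (-5)²·∫sin(4x)² dx = 25·π/2 = 25*π/2.
  So ∫_0^π u² dx = 25*π/2.
  (u')² squared terms: (-20)²·∫cos(4x)² dx = 400·π/2 = 200*π.
  So ∫_0^π (u')² dx = 200*π.
||u||_{H^1}^2 = (25*π/2) + (200*π) = 425*π/2.


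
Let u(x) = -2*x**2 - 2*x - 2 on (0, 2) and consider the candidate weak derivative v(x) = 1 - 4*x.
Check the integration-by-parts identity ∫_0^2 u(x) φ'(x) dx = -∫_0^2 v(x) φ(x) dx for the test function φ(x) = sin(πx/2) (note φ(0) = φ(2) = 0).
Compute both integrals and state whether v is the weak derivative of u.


LHS = 24/π, RHS = 12/π. No, v is not the weak derivative of u.

u(x) = -2*x**2 - 2*x - 2, classical derivative u'(x) = -4*x - 2.
φ(x) = sin(πx/2), so φ'(x) = π*cos(π*x/2)/2.
Note φ(0) = φ(2) = 0, so the boundary term u·φ vanishes.
LHS = ∫_0^2 u(x) φ'(x) dx = ∫_0^2 (-π*x^2*cos(π*x/2) - π*x*cos(π*x/2) - π*cos(π*x/2)) dx. Term by term:
  ∫_0^2 -π*cos(π*x/2) dx = 0;  ∫_0^2 -π*x*cos(π*x/2) dx = 8/π;  ∫_0^2 -π*x^2*cos(π*x/2) dx = 16/π.
Sum: 0 + 8/π + 16/π = 24/π.
So LHS = 24/π.
∫_0^2 v(x) φ(x) dx = ∫_0^2 (-4*x*sin(π*x/2) + sin(π*x/2)) dx. Term by term:
  ∫_0^2 -4*x*sin(π*x/2) dx = -16/π;  ∫_0^2 sin(π*x/2) dx = 4/π.
Sum: -16/π + 4/π = -12/π.
So RHS = -∫_0^2 v(x) φ(x) dx = 12/π.
LHS − RHS = 12/π ≠ 0, so the identity fails.
(For a valid weak derivative the identity must hold for EVERY test function, in particular this one. The failure shows v is NOT the weak derivative of u.)
Correct weak derivative would be u'(x) = -4*x - 2.


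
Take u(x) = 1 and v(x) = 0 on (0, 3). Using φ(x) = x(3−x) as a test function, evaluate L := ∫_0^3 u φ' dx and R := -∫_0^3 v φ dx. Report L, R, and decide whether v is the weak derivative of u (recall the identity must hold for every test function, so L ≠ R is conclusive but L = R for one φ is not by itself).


LHS = 0, RHS = 0. Yes, v = u' weakly.

u(x) = 1, classical derivative u'(x) = 0.
φ(x) = x(3−x), so φ'(x) = 3 - 2*x.
Note φ(0) = φ(3) = 0, so the boundary term u·φ vanishes.
LHS = ∫_0^3 u(x) φ'(x) dx = ∫_0^3 (3 - 2*x) dx. Term by term:
  ∫_0^3 -2*x dx = -9;  ∫_0^3 3 dx = 9.
Sum: -9 + 9 = 0.
So LHS = 0.
∫_0^3 v(x) φ(x) dx = ∫_0^3 (0) dx. Term by term:
  ∫_0^3 0 dx = 0.
So RHS = -∫_0^3 v(x) φ(x) dx = 0.
LHS = RHS, so the identity holds for this test φ.
Moreover u is smooth here and v(x) = u'(x) = 0 pointwise, so the identity holds for every test function. Hence v is the weak derivative of u.


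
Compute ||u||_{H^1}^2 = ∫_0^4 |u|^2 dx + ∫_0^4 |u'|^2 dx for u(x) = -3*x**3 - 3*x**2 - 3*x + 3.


||u||_{H^1}^2 = 2251464/35

The H^1 norm (squared) on an interval (0, L) is
  ||u||_{H^1}^2 = ∫_0^L u(x)^2 dx + ∫_0^L u'(x)^2 dx.
Compute u'(x) = -9*x**2 - 6*x - 3.
Then u(x)^2 = 9*x**6 + 18*x**5 + 27*x**4 - 9*x**2 - 18*x + 9 and u'(x)^2 = 81*x**4 + 108*x**3 + 90*x**2 + 36*x + 9.
Integrate each monomial from 0 to 4 using ∫_0^4 c·x^n dx = c·4^(n+1)/(n+1):
  ∫_0^4 u(x)^2 dx = ∫_0^4 (9*x^6 + 18*x^5 + 27*x^4 - 9*x^2 - 18*x + 9) dx. Term by term:
    ∫_0^4 9*x^6 dx = 147456/7;  ∫_0^4 18*x^5 dx = 12288;  ∫_0^4 27*x^4 dx = 27648/5;
    ∫_0^4 -9*x^2 dx = -192;  ∫_0^4 -18*x dx = -144;  ∫_0^4 9 dx = 36.
  Sum: 147456/7 + 12288 + 27648/5 − 192 − 144 + 36 = 1350396/35.
  ∫_0^4 u'(x)^2 dx = ∫_0^4 (81*x^4 + 108*x^3 + 90*x^2 + 36*x + 9) dx. Term by term:
    ∫_0^4 81*x^4 dx = 82944/5;  ∫_0^4 108*x^3 dx = 6912;  ∫_0^4 90*x^2 dx = 1920;
    ∫_0^4 36*x dx = 288;  ∫_0^4 9 dx = 36.
  Sum: 82944/5 + 6912 + 1920 + 288 + 36 = 128724/5.
Adding: ||u||_{H^1}^2 = 1350396/35 + 128724/5 = 2251464/35.


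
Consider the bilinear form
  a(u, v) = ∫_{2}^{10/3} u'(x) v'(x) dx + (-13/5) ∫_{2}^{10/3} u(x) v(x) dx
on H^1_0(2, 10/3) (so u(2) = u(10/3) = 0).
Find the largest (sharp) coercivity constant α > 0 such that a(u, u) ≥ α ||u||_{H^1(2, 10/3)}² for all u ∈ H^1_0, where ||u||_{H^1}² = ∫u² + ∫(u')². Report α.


α = (-208 + 45*π^2)/(5*(16 + 9*π^2))

Coercivity of a(·,·) on H^1_0(2, 10/3) means a(u, u) ≥ α ||u||_{H^1}² for every u ∈ H^1_0.
The interval has length L = 4/3, and Poincaré/coercivity depend only on L. Here a(u, u) = ∫(u')² + (-13/5)·∫u².
Here c = -13/5 < 0 with |c| < (π/L)² = 9*π^2/16, so coercivity still holds. The condition a(u,u) ≥ α||u||_{H^1}² reads (1−α)∫(u')² ≥ (α−c)∫u². Any admissible α is ≤ 1 (rapidly oscillating u have ∫u²/∫(u')² → 0), and α = 1 would force 0 ≥ (1−c)∫u², impossible since c < 1; so 1−α > 0. By the sharp Poincaré inequality on H^1_0 of an interval of length L, ∫(u')² ≥ (π/L)²∫u² with equality for the first sine mode sin(π(x−x₀)/L) (x₀ the left endpoint), so the inequality holds for all u iff (1−α)(π/L)² ≥ α − c, i.e. α ≤ ((π/L)² + c)/((π/L)² + 1) = (1 + c(L/π)²)/(1 + (L/π)²). (Direct route, valid since c ≤ 0: Poincaré gives c∫u² ≥ c(L/π)²∫(u')², so a(u,u) ≥ (1 + c(L/π)²)∫(u')², while ||u||_{H^1}² ≤ (1 + (L/π)²)∫(u')²; dividing yields the same α.) With (π/L)² = 9*π^2/16 and c = -13/5, the largest admissible constant is α = ((π/L)² + c)/((π/L)² + 1).
Simplifying, α = (-208 + 45*π^2)/(5*(16 + 9*π^2)).


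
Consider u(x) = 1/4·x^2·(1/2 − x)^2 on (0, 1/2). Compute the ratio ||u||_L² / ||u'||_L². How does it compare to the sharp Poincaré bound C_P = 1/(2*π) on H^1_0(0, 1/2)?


||u||_L² / ||u'||_L² = sqrt(3)/12 < C_P = 1/(2*π).

u(x) = 1/4·x^2·(1/2 − x)^2, so u'(x) = x*(2*x - 1)*(4*x - 1)/8.
u(x) = 1/4·x^2·(1/2 − x)^2 vanishes at x = 0 and x = 1/2, so u ∈ H^1_0(0, 1/2). Differentiate via the product rule and integrate the resulting polynomials term by term.
  ∫_0^1/2 u² dx = ∫_0^1/2 (x^8/16 - x^7/8 + 3*x^6/32 - x^5/32 + x^4/256) dx. Term by term:
    ∫_0^1/2 x^8/16 dx = 1/73728;  ∫_0^1/2 -x^7/8 dx = -1/16384;  ∫_0^1/2 3*x^6/32 dx = 3/28672;
    ∫_0^1/2 -x^5/32 dx = -1/12288;  ∫_0^1/2 x^4/256 dx = 1/40960.
  Sum: 1/73728 − 1/16384 + 3/28672 − 1/12288 + 1/40960 = 1/5160960.
  ∫_0^1/2 (u')² dx = ∫_0^1/2 (x^6 - 3*x^5/2 + 13*x^4/16 - 3*x^3/16 + x^2/64) dx. Term by term:
    ∫_0^1/2 x^6 dx = 1/896;  ∫_0^1/2 -3*x^5/2 dx = -1/256;  ∫_0^1/2 13*x^4/16 dx = 13/2560;
    ∫_0^1/2 -3*x^3/16 dx = -3/1024;  ∫_0^1/2 x^2/64 dx = 1/1536.
  Sum: 1/896 − 1/256 + 13/2560 − 3/1024 + 1/1536 = 1/107520.
∫_0^1/2 u² dx = 1/5160960, so ||u||_L² = sqrt(35)/13440.
∫_0^1/2 (u')² dx = 1/107520, so ||u'||_L² = sqrt(105)/3360.
Ratio ||u||_L² / ||u'||_L² = sqrt(3)/12.
Sharp Poincaré constant on H^1_0(0, 1/2) is C_P = L/π = 1/(2*π), achieved by sin(2*π·x).
A polynomial bump cannot attain the sharp Poincaré constant (only the first sine eigenfunction does), so the ratio is strictly less than C_P, consistent with ||u||_L² ≤ C_P ||u'||_L².


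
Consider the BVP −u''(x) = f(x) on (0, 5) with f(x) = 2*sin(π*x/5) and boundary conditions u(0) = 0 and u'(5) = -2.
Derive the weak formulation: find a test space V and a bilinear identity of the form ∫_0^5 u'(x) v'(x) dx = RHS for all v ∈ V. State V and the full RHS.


V = {v ∈ H^1(0, 5) : v(0) = 0} (test functions vanish at x = 0 where u is specified); weak form: ∫_0^5 u'v' dx = ∫_0^5 (2*sin(π*x/5)) v dx − 2·v(5) for all v ∈ V.

Multiply both sides by a test function v and integrate from 0 to 5:
  ∫_0^5 −u''(x) v(x) dx = ∫_0^5 f(x) v(x) dx.
Integrate the LHS by parts once:
  ∫_0^5 −u'' v dx = −[u'(x) v(x)]_0^5 + ∫_0^5 u'(x) v'(x) dx.
Thus ∫_0^5 u'(x) v'(x) dx = ∫_0^5 f(x) v(x) dx + [u'(x) v(x)]_0^5.
Choose V so that boundary terms are either known or forced to vanish.
Mixed BC: u(0) = 0 (Dirichlet) and u'(5) = -2 (Neumann). Define V = {v ∈ H^1(0, 5) : v(0) = 0}. Then [u' v]_0^5 = u'(5)·v(5) − u'(0)·0 = − 2·v(5).
Weak formulation: find u (satisfying any essential BC) such that ∫_0^5 u'(x) v'(x) dx = ∫_0^5 f v dx − 2·v(5) for all v ∈ V (Dirichlet at 0 absorbed into V; Neumann datum at x = 5 contributes the boundary term).
Substituting f(x) = 2*sin(π*x/5), the right-hand side is ∫_0^5 (2*sin(π*x/5)) v dx − 2·v(5).


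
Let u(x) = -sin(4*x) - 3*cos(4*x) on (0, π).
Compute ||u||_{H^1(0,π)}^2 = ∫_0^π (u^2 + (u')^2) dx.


||u||_{H^1(0,π)}^2 = 85*π

u'(x) = 12*sin(4*x) - 4*cos(4*x).
Expand u² and (u')² and integrate term by term on (0, π), using: for integers n ≥ 1, ∫_0^π sin²(nx) dx = ∫_0^π cos²(nx) dx = π/2; for n ≠ n', ∫_0^π sin(nx)sin(n'x) dx = ∫_0^π cos(nx)cos(n'x) dx = 0; and by product-to-sum, ∫_0^π sin(nx)cos(n'x) dx = ½∫_0^π [sin((n+n')x) + sin((n−n')x)] dx, which is 0 when n+n' is even and 2n/(n²−n'²) when n+n' is odd (it need not vanish on (0, π)).
  u² squared terms: (-1)²·∫sin(4x)² dx = 1·π/2 = π/2;  (-3)²·∫cos(4x)² dx = 9·π/2 = 9*π/2.
  u² cross terms: 2·(-1)·(-3)·∫sin(4x)·cos(4x) dx = 6·(0) = 0.
  So ∫_0^π u² dx = π/2 + 9*π/2 + 0 = 5*π.
  (u')² squared terms: (-4)²·∫cos(4x)² dx = 16·π/2 = 8*π;  (12)²·∫sin(4x)² dx = 144·π/2 = 72*π.
  (u')² cross terms: 2·(-4)·(12)·∫cos(4x)·sin(4x) dx = -96·(0) = 0.
  So ∫_0^π (u')² dx = 8*π + 72*π + 0 = 80*π.
||u||_{H^1}^2 = (5*π) + (80*π) = 85*π.


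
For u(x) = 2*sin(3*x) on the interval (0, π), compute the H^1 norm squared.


||u||_{H^1(0,π)}^2 = 20*π

u'(x) = 6*cos(3*x).
Expand u² and (u')² and integrate term by term on (0, π), using: for integers n ≥ 1, ∫_0^π sin²(nx) dx = ∫_0^π cos²(nx) dx = π/2; for n ≠ n', ∫_0^π sin(nx)sin(n'x) dx = ∫_0^π cos(nx)cos(n'x) dx = 0; and by product-to-sum, ∫_0^π sin(nx)cos(n'x) dx = ½∫_0^π [sin((n+n')x) + sin((n−n')x)] dx, which is 0 when n+n' is even and 2n/(n²−n'²) when n+n' is odd (it need not vanish on (0, π)).
  u² squared terms: (2)²·∫sin(3x)² dx = 4·π/2 = 2*π.
  So ∫_0^π u² dx = 2*π.
  (u')² squared terms: (6)²·∫cos(3x)² dx = 36·π/2 = 18*π.
  So ∫_0^π (u')² dx = 18*π.
||u||_{H^1}^2 = (2*π) + (18*π) = 20*π.


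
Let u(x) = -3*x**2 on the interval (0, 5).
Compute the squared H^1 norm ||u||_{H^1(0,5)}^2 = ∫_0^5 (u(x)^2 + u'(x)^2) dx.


||u||_{H^1}^2 = 7125

The H^1 norm (squared) on an interval (0, L) is
  ||u||_{H^1}^2 = ∫_0^L u(x)^2 dx + ∫_0^L u'(x)^2 dx.
Compute u'(x) = -6*x.
Then u(x)^2 = 9*x**4 and u'(x)^2 = 36*x**2.
Integrate each monomial from 0 to 5 using ∫_0^5 c·x^n dx = c·5^(n+1)/(n+1):
  ∫_0^5 u(x)^2 dx = ∫_0^5 (9*x^4) dx. Term by term:
    ∫_0^5 9*x^4 dx = 5625.
  ∫_0^5 u'(x)^2 dx = ∫_0^5 (36*x^2) dx. Term by term:
    ∫_0^5 36*x^2 dx = 1500.
Adding: ||u||_{H^1}^2 = 5625 + 1500 = 7125.


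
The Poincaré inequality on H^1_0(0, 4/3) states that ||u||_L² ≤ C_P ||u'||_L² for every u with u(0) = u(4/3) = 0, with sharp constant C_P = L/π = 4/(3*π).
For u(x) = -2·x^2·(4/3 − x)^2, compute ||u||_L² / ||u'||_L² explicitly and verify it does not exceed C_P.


||u||_L² / ||u'||_L² = 2*sqrt(3)/9 < C_P = 4/(3*π).

u(x) = -2·x^2·(4/3 − x)^2, so u'(x) = 8*x*(-9*x^2 + 18*x - 8)/9.
u(x) = -2·x^2·(4/3 − x)^2 vanishes at x = 0 and x = 4/3, so u ∈ H^1_0(0, 4/3). Differentiate via the product rule and integrate the resulting polynomials term by term.
  ∫_0^4/3 u² dx = ∫_0^4/3 (4*x^8 - 64*x^7/3 + 128*x^6/3 - 1024*x^5/27 + 1024*x^4/81) dx. Term by term:
    ∫_0^4/3 4*x^8 dx = 1048576/177147;  ∫_0^4/3 -64*x^7/3 dx = -524288/19683;  ∫_0^4/3 128*x^6/3 dx = 2097152/45927;
    ∫_0^4/3 -1024*x^5/27 dx = -2097152/59049;  ∫_0^4/3 1024*x^4/81 dx = 1048576/98415.
  Sum: 1048576/177147 − 524288/19683 + 2097152/45927 − 2097152/59049 + 1048576/98415 = 524288/6200145.
  ∫_0^4/3 (u')² dx = ∫_0^4/3 (64*x^6 - 256*x^5 + 3328*x^4/9 - 2048*x^3/9 + 4096*x^2/81) dx. Term by term:
    ∫_0^4/3 64*x^6 dx = 1048576/15309;  ∫_0^4/3 -256*x^5 dx = -524288/2187;  ∫_0^4/3 3328*x^4/9 dx = 3407872/10935;
    ∫_0^4/3 -2048*x^3/9 dx = -131072/729;  ∫_0^4/3 4096*x^2/81 dx = 262144/6561.
  Sum: 1048576/15309 − 524288/2187 + 3407872/10935 − 131072/729 + 262144/6561 = 131072/229635.
∫_0^4/3 u² dx = 524288/6200145, so ||u||_L² = 512*sqrt(210)/25515.
∫_0^4/3 (u')² dx = 131072/229635, so ||u'||_L² = 256*sqrt(70)/2835.
Ratio ||u||_L² / ||u'||_L² = 2*sqrt(3)/9.
Sharp Poincaré constant on H^1_0(0, 4/3) is C_P = L/π = 4/(3*π), achieved by sin(3*π/4·x).
A polynomial bump cannot attain the sharp Poincaré constant (only the first sine eigenfunction does), so the ratio is strictly less than C_P, consistent with ||u||_L² ≤ C_P ||u'||_L².


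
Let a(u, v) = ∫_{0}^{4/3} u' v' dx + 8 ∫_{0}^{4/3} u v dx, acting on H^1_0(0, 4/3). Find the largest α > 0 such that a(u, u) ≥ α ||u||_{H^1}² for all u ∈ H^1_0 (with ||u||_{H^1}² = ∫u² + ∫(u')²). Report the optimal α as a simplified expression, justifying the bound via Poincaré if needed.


α = 1

Coercivity of a(·,·) on H^1_0(0, 4/3) means a(u, u) ≥ α ||u||_{H^1}² for every u ∈ H^1_0.
The interval has length L = 4/3, and Poincaré/coercivity depend only on L. Here a(u, u) = ∫(u')² + (8)·∫u².
Here c = 8 ≥ 1, so a(u,u) = ∫(u')² + c∫u² ≥ ∫(u')² + ∫u² = ||u||_{H^1}², i.e. α = 1 works. No larger α is possible: a(u,u) ≥ α||u||_{H^1}² means (1−α)∫(u')² ≥ (α−c)∫u², and for the modes u_n = sin(nπ(x−x₀)/L) (x₀ the left endpoint) one has ∫u_n²/∫(u_n')² = (L/(nπ))² → 0, so a(u_n,u_n)/||u_n||_{H^1}² → 1. Hence the optimal constant is α = 1.
Therefore α = 1.


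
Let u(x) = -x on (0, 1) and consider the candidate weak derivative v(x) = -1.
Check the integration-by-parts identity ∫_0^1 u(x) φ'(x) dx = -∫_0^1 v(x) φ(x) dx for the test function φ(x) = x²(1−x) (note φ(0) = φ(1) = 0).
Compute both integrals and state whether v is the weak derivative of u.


LHS = 1/12, RHS = 1/12. Yes, v = u' weakly.

u(x) = -x, classical derivative u'(x) = -1.
φ(x) = x²(1−x), so φ'(x) = x*(2 - 3*x).
Note φ(0) = φ(1) = 0, so the boundary term u·φ vanishes.
LHS = ∫_0^1 u(x) φ'(x) dx = ∫_0^1 (3*x^3 - 2*x^2) dx. Term by term:
  ∫_0^1 3*x^3 dx = 3/4;  ∫_0^1 -2*x^2 dx = -2/3.
Sum: 3/4 − 2/3 = 1/12.
So LHS = 1/12.
∫_0^1 v(x) φ(x) dx = ∫_0^1 (x^3 - x^2) dx. Term by term:
  ∫_0^1 x^3 dx = 1/4;  ∫_0^1 -x^2 dx = -1/3.
Sum: 1/4 − 1/3 = -1/12.
So RHS = -∫_0^1 v(x) φ(x) dx = 1/12.
LHS = RHS, so the identity holds for this test φ.
Moreover u is smooth here and v(x) = u'(x) = -1 pointwise, so the identity holds for every test function. Hence v is the weak derivative of u.


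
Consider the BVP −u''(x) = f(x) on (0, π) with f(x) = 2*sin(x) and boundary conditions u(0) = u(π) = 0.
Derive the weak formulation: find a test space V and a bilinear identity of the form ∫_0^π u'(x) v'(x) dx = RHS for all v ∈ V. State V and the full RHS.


V = H^1_0(0, π) (so v(0) = v(π) = 0); weak form: ∫_0^π u'v' dx = ∫_0^π (2*sin(x)) v dx for all v ∈ V.

Multiply both sides by a test function v and integrate from 0 to π:
  ∫_0^π −u''(x) v(x) dx = ∫_0^π f(x) v(x) dx.
Integrate the LHS by parts once:
  ∫_0^π −u'' v dx = −[u'(x) v(x)]_0^π + ∫_0^π u'(x) v'(x) dx.
Thus ∫_0^π u'(x) v'(x) dx = ∫_0^π f(x) v(x) dx + [u'(x) v(x)]_0^π.
Choose V so that boundary terms are either known or forced to vanish.
u is Dirichlet: u(0) = u(π) = 0. Let V = H^1_0(0, π); then v(0) = v(π) = 0, and [u' v]_0^π = 0.
Weak formulation: find u (satisfying any essential BC) such that ∫_0^π u'(x) v'(x) dx = ∫_0^π f v dx for all v ∈ V.
Substituting f(x) = 2*sin(x), the right-hand side is ∫_0^π (2*sin(x)) v dx.


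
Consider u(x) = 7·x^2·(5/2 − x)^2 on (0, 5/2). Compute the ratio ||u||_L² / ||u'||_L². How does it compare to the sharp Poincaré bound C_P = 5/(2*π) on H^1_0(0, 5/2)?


||u||_L² / ||u'||_L² = 5*sqrt(3)/12 < C_P = 5/(2*π).

u(x) = 7·x^2·(5/2 − x)^2, so u'(x) = 7*x*(2*x - 5)*(4*x - 5)/2.
u(x) = 7·x^2·(5/2 − x)^2 vanishes at x = 0 and x = 5/2, so u ∈ H^1_0(0, 5/2). Differentiate via the product rule and integrate the resulting polynomials term by term.
  ∫_0^5/2 u² dx = ∫_0^5/2 (49*x^8 - 490*x^7 + 3675*x^6/2 - 6125*x^5/2 + 30625*x^4/16) dx. Term by term:
    ∫_0^5/2 49*x^8 dx = 95703125/4608;  ∫_0^5/2 -490*x^7 dx = -95703125/1024;  ∫_0^5/2 3675*x^6/2 dx = 41015625/256;
    ∫_0^5/2 -6125*x^5/2 dx = -95703125/768;  ∫_0^5/2 30625*x^4/16 dx = 19140625/512.
  Sum: 95703125/4608 − 95703125/1024 + 41015625/256 − 95703125/768 + 19140625/512 = 2734375/9216.
  ∫_0^5/2 (u')² dx = ∫_0^5/2 (784*x^6 - 5880*x^5 + 15925*x^4 - 18375*x^3 + 30625*x^2/4) dx. Term by term:
    ∫_0^5/2 784*x^6 dx = 546875/8;  ∫_0^5/2 -5880*x^5 dx = -3828125/16;  ∫_0^5/2 15925*x^4 dx = 9953125/32;
    ∫_0^5/2 -18375*x^3 dx = -11484375/64;  ∫_0^5/2 30625*x^2/4 dx = 3828125/96.
  Sum: 546875/8 − 3828125/16 + 9953125/32 − 11484375/64 + 3828125/96 = 109375/192.
∫_0^5/2 u² dx = 2734375/9216, so ||u||_L² = 625*sqrt(7)/96.
∫_0^5/2 (u')² dx = 109375/192, so ||u'||_L² = 125*sqrt(21)/24.
Ratio ||u||_L² / ||u'||_L² = 5*sqrt(3)/12.
Sharp Poincaré constant on H^1_0(0, 5/2) is C_P = L/π = 5/(2*π), achieved by sin(2*π/5·x).
A polynomial bump cannot attain the sharp Poincaré constant (only the first sine eigenfunction does), so the ratio is strictly less than C_P, consistent with ||u||_L² ≤ C_P ||u'||_L².


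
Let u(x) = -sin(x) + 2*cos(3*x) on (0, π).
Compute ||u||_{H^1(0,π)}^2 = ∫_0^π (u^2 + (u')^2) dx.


||u||_{H^1(0,π)}^2 = 21*π

u'(x) = -6*sin(3*x) - cos(x).
Expand u² and (u')² and integrate term by term on (0, π), using: for integers n ≥ 1, ∫_0^π sin²(nx) dx = ∫_0^π cos²(nx) dx = π/2; for n ≠ n', ∫_0^π sin(nx)sin(n'x) dx = ∫_0^π cos(nx)cos(n'x) dx = 0; and by product-to-sum, ∫_0^π sin(nx)cos(n'x) dx = ½∫_0^π [sin((n+n')x) + sin((n−n')x)] dx, which is 0 when n+n' is even and 2n/(n²−n'²) when n+n' is odd (it need not vanish on (0, π)).
  u² squared terms: (-1)²·∫sin(x)² dx = 1·π/2 = π/2;  (2)²·∫cos(3x)² dx = 4·π/2 = 2*π.
  u² cross terms: 2·(-1)·(2)·∫sin(x)·cos(3x) dx = -4·(0) = 0.
  So ∫_0^π u² dx = π/2 + 2*π + 0 = 5*π/2.
  (u')² squared terms: (-1)²·∫cos(x)² dx = 1·π/2 = π/2;  (-6)²·∫sin(3x)² dx = 36·π/2 = 18*π.
  (u')² cross terms: 2·(-1)·(-6)·∫cos(x)·sin(3x) dx = 12·(0) = 0.
  So ∫_0^π (u')² dx = π/2 + 18*π + 0 = 37*π/2.
||u||_{H^1}^2 = (5*π/2) + (37*π/2) = 21*π.


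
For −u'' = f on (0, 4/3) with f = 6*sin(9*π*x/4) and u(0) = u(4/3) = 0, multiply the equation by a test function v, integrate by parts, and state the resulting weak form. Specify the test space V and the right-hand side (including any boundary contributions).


V = H^1_0(0, 4/3) (so v(0) = v(4/3) = 0); weak form: ∫_0^4/3 u'v' dx = ∫_0^4/3 (6*sin(9*π*x/4)) v dx for all v ∈ V.

Multiply both sides by a test function v and integrate from 0 to 4/3:
  ∫_0^4/3 −u''(x) v(x) dx = ∫_0^4/3 f(x) v(x) dx.
Integrate the LHS by parts once:
  ∫_0^4/3 −u'' v dx = −[u'(x) v(x)]_0^4/3 + ∫_0^4/3 u'(x) v'(x) dx.
Thus ∫_0^4/3 u'(x) v'(x) dx = ∫_0^4/3 f(x) v(x) dx + [u'(x) v(x)]_0^4/3.
Choose V so that boundary terms are either known or forced to vanish.
u is Dirichlet: u(0) = u(4/3) = 0. Let V = H^1_0(0, 4/3); then v(0) = v(4/3) = 0, and [u' v]_0^4/3 = 0.
Weak formulation: find u (satisfying any essential BC) such that ∫_0^4/3 u'(x) v'(x) dx = ∫_0^4/3 f v dx for all v ∈ V.
Substituting f(x) = 6*sin(9*π*x/4), the right-hand side is ∫_0^4/3 (6*sin(9*π*x/4)) v dx.


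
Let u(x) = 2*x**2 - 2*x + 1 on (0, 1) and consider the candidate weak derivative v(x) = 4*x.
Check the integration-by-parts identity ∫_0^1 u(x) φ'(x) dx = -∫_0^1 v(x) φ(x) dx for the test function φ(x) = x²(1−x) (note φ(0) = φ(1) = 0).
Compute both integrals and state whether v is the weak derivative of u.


LHS = -1/30, RHS = -1/5. No, v is not the weak derivative of u.

u(x) = 2*x**2 - 2*x + 1, classical derivative u'(x) = 4*x - 2.
φ(x) = x²(1−x), so φ'(x) = x*(2 - 3*x).
Note φ(0) = φ(1) = 0, so the boundary term u·φ vanishes.
LHS = ∫_0^1 u(x) φ'(x) dx = ∫_0^1 (-6*x^4 + 10*x^3 - 7*x^2 + 2*x) dx. Term by term:
  ∫_0^1 -6*x^4 dx = -6/5;  ∫_0^1 10*x^3 dx = 5/2;  ∫_0^1 -7*x^2 dx = -7/3;
  ∫_0^1 2*x dx = 1.
Sum: -6/5 + 5/2 − 7/3 + 1 = -1/30.
So LHS = -1/30.
∫_0^1 v(x) φ(x) dx = ∫_0^1 (-4*x^4 + 4*x^3) dx. Term by term:
  ∫_0^1 -4*x^4 dx = -4/5;  ∫_0^1 4*x^3 dx = 1.
Sum: -4/5 + 1 = 1/5.
So RHS = -∫_0^1 v(x) φ(x) dx = -1/5.
LHS − RHS = 1/6 ≠ 0, so the identity fails.
(For a valid weak derivative the identity must hold for EVERY test function, in particular this one. The failure shows v is NOT the weak derivative of u.)
Correct weak derivative would be u'(x) = 4*x - 2.


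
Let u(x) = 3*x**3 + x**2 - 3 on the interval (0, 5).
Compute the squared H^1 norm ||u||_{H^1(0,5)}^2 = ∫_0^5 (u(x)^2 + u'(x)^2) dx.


||u||_{H^1}^2 = 7144015/42

The H^1 norm (squared) on an interval (0, L) is
  ||u||_{H^1}^2 = ∫_0^L u(x)^2 dx + ∫_0^L u'(x)^2 dx.
Compute u'(x) = 9*x**2 + 2*x.
Then u(x)^2 = 9*x**6 + 6*x**5 + x**4 - 18*x**3 - 6*x**2 + 9 and u'(x)^2 = 81*x**4 + 36*x**3 + 4*x**2.
Integrate each monomial from 0 to 5 using ∫_0^5 c·x^n dx = c·5^(n+1)/(n+1):
  ∫_0^5 u(x)^2 dx = ∫_0^5 (9*x^6 + 6*x^5 + x^4 - 18*x^3 - 6*x^2 + 9) dx. Term by term:
    ∫_0^5 9*x^6 dx = 703125/7;  ∫_0^5 6*x^5 dx = 15625;  ∫_0^5 x^4 dx = 625;
    ∫_0^5 -18*x^3 dx = -5625/2;  ∫_0^5 -6*x^2 dx = -250;  ∫_0^5 9 dx = 45.
  Sum: 703125/7 + 15625 + 625 − 5625/2 − 250 + 45 = 1591505/14.
  ∫_0^5 u'(x)^2 dx = ∫_0^5 (81*x^4 + 36*x^3 + 4*x^2) dx. Term by term:
    ∫_0^5 81*x^4 dx = 50625;  ∫_0^5 36*x^3 dx = 5625;  ∫_0^5 4*x^2 dx = 500/3.
  Sum: 50625 + 5625 + 500/3 = 169250/3.
Adding: ||u||_{H^1}^2 = 1591505/14 + 169250/3 = 7144015/42.


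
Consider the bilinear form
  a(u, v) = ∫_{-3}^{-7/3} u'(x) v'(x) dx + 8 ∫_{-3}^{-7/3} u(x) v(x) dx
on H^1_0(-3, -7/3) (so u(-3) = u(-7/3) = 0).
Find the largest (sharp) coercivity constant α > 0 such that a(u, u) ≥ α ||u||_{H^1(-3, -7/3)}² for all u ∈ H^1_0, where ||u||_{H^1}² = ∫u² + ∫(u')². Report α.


α = 1

Coercivity of a(·,·) on H^1_0(-3, -7/3) means a(u, u) ≥ α ||u||_{H^1}² for every u ∈ H^1_0.
The interval has length L = 2/3, and Poincaré/coercivity depend only on L. Here a(u, u) = ∫(u')² + (8)·∫u².
Here c = 8 ≥ 1, so a(u,u) = ∫(u')² + c∫u² ≥ ∫(u')² + ∫u² = ||u||_{H^1}², i.e. α = 1 works. No larger α is possible: a(u,u) ≥ α||u||_{H^1}² means (1−α)∫(u')² ≥ (α−c)∫u², and for the modes u_n = sin(nπ(x−x₀)/L) (x₀ the left endpoint) one has ∫u_n²/∫(u_n')² = (L/(nπ))² → 0, so a(u_n,u_n)/||u_n||_{H^1}² → 1. Hence the optimal constant is α = 1.
Therefore α = 1.


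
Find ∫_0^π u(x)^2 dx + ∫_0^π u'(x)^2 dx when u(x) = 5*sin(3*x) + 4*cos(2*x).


||u||_{H^1(0,π)}^2 = 240 + 165*π

u'(x) = -8*sin(2*x) + 15*cos(3*x).
Expand u² and (u')² and integrate term by term on (0, π), using: for integers n ≥ 1, ∫_0^π sin²(nx) dx = ∫_0^π cos²(nx) dx = π/2; for n ≠ n', ∫_0^π sin(nx)sin(n'x) dx = ∫_0^π cos(nx)cos(n'x) dx = 0; and by product-to-sum, ∫_0^π sin(nx)cos(n'x) dx = ½∫_0^π [sin((n+n')x) + sin((n−n')x)] dx, which is 0 when n+n' is even and 2n/(n²−n'²) when n+n' is odd (it need not vanish on (0, π)).
  u² squared terms: (4)²·∫cos(2x)² dx = 16·π/2 = 8*π;  (5)²·∫sin(3x)² dx = 25·π/2 = 25*π/2.
  u² cross terms: 2·(4)·(5)·∫cos(2x)·sin(3x) dx = 40·(6/5) = 48.
  So ∫_0^π u² dx = 8*π + 25*π/2 + 48 = 48 + 41*π/2.
  (u')² squared terms: (-8)²·∫sin(2x)² dx = 64·π/2 = 32*π;  (15)²·∫cos(3x)² dx = 225·π/2 = 225*π/2.
  (u')² cross terms: 2·(-8)·(15)·∫sin(2x)·cos(3x) dx = -240·(-4/5) = 192.
  So ∫_0^π (u')² dx = 32*π + 225*π/2 + 192 = 192 + 289*π/2.
||u||_{H^1}^2 = (48 + 41*π/2) + (192 + 289*π/2) = 240 + 165*π.


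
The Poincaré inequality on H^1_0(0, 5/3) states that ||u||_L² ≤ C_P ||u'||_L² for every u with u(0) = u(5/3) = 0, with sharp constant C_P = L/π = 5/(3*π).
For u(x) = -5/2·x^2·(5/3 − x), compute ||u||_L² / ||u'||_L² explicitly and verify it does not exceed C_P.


||u||_L² / ||u'||_L² = 5*sqrt(14)/42 < C_P = 5/(3*π).

u(x) = -5/2·x^2·(5/3 − x), so u'(x) = 5*x*(9*x - 10)/6.
u(x) = -5/2·x^2·(5/3 − x) vanishes at x = 0 and x = 5/3, so u ∈ H^1_0(0, 5/3). Differentiate via the product rule and integrate the resulting polynomials term by term.
  ∫_0^5/3 u² dx = ∫_0^5/3 (25*x^6/4 - 125*x^5/6 + 625*x^4/36) dx. Term by term:
    ∫_0^5/3 25*x^6/4 dx = 1953125/61236;  ∫_0^5/3 -125*x^5/6 dx = -1953125/26244;  ∫_0^5/3 625*x^4/36 dx = 390625/8748.
  Sum: 1953125/61236 − 1953125/26244 + 390625/8748 = 390625/183708.
  ∫_0^5/3 (u')² dx = ∫_0^5/3 (225*x^4/4 - 125*x^3 + 625*x^2/9) dx. Term by term:
    ∫_0^5/3 225*x^4/4 dx = 15625/108;  ∫_0^5/3 -125*x^3 dx = -78125/324;  ∫_0^5/3 625*x^2/9 dx = 78125/729.
  Sum: 15625/108 − 78125/324 + 78125/729 = 15625/1458.
∫_0^5/3 u² dx = 390625/183708, so ||u||_L² = 625*sqrt(7)/1134.
∫_0^5/3 (u')² dx = 15625/1458, so ||u'||_L² = 125*sqrt(2)/54.
Ratio ||u||_L² / ||u'||_L² = 5*sqrt(14)/42.
Sharp Poincaré constant on H^1_0(0, 5/3) is C_P = L/π = 5/(3*π), achieved by sin(3*π/5·x).
A polynomial bump cannot attain the sharp Poincaré constant (only the first sine eigenfunction does), so the ratio is strictly less than C_P, consistent with ||u||_L² ≤ C_P ||u'||_L².


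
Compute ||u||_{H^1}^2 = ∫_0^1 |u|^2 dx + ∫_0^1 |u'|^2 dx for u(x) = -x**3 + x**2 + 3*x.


||u||_{H^1}^2 = 871/70

The H^1 norm (squared) on an interval (0, L) is
  ||u||_{H^1}^2 = ∫_0^L u(x)^2 dx + ∫_0^L u'(x)^2 dx.
Compute u'(x) = -3*x**2 + 2*x + 3.
Then u(x)^2 = x**6 - 2*x**5 - 5*x**4 + 6*x**3 + 9*x**2 and u'(x)^2 = 9*x**4 - 12*x**3 - 14*x**2 + 12*x + 9.
Integrate each monomial from 0 to 1 using ∫_0^1 c·x^n dx = c·1^(n+1)/(n+1):
  ∫_0^1 u(x)^2 dx = ∫_0^1 (x^6 - 2*x^5 - 5*x^4 + 6*x^3 + 9*x^2) dx. Term by term:
    ∫_0^1 x^6 dx = 1/7;  ∫_0^1 -2*x^5 dx = -1/3;  ∫_0^1 -5*x^4 dx = -1;
    ∫_0^1 6*x^3 dx = 3/2;  ∫_0^1 9*x^2 dx = 3.
  Sum: 1/7 − 1/3 − 1 + 3/2 + 3 = 139/42.
  ∫_0^1 u'(x)^2 dx = ∫_0^1 (9*x^4 - 12*x^3 - 14*x^2 + 12*x + 9) dx. Term by term:
    ∫_0^1 9*x^4 dx = 9/5;  ∫_0^1 -12*x^3 dx = -3;  ∫_0^1 -14*x^2 dx = -14/3;
    ∫_0^1 12*x dx = 6;  ∫_0^1 9 dx = 9.
  Sum: 9/5 − 3 − 14/3 + 6 + 9 = 137/15.
Adding: ||u||_{H^1}^2 = 139/42 + 137/15 = 871/70.


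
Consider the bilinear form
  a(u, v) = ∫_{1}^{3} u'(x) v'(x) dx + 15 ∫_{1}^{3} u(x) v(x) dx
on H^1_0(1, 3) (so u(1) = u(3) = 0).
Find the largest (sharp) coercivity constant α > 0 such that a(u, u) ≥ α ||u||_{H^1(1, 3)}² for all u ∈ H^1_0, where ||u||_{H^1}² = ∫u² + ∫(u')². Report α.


α = 1

Coercivity of a(·,·) on H^1_0(1, 3) means a(u, u) ≥ α ||u||_{H^1}² for every u ∈ H^1_0.
The interval has length L = 2, and Poincaré/coercivity depend only on L. Here a(u, u) = ∫(u')² + (15)·∫u².
Here c = 15 ≥ 1, so a(u,u) = ∫(u')² + c∫u² ≥ ∫(u')² + ∫u² = ||u||_{H^1}², i.e. α = 1 works. No larger α is possible: a(u,u) ≥ α||u||_{H^1}² means (1−α)∫(u')² ≥ (α−c)∫u², and for the modes u_n = sin(nπ(x−x₀)/L) (x₀ the left endpoint) one has ∫u_n²/∫(u_n')² = (L/(nπ))² → 0, so a(u_n,u_n)/||u_n||_{H^1}² → 1. Hence the optimal constant is α = 1.
Therefore α = 1.


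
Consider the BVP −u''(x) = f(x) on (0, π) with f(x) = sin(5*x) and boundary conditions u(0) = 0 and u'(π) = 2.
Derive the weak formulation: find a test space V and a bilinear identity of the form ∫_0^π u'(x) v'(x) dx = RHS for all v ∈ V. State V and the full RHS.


V = {v ∈ H^1(0, π) : v(0) = 0} (test functions vanish at x = 0 where u is specified); weak form: ∫_0^π u'v' dx = ∫_0^π (sin(5*x)) v dx + 2·v(π) for all v ∈ V.

Multiply both sides by a test function v and integrate from 0 to π:
  ∫_0^π −u''(x) v(x) dx = ∫_0^π f(x) v(x) dx.
Integrate the LHS by parts once:
  ∫_0^π −u'' v dx = −[u'(x) v(x)]_0^π + ∫_0^π u'(x) v'(x) dx.
Thus ∫_0^π u'(x) v'(x) dx = ∫_0^π f(x) v(x) dx + [u'(x) v(x)]_0^π.
Choose V so that boundary terms are either known or forced to vanish.
Mixed BC: u(0) = 0 (Dirichlet) and u'(π) = 2 (Neumann). Define V = {v ∈ H^1(0, π) : v(0) = 0}. Then [u' v]_0^π = u'(π)·v(π) − u'(0)·0 = 2·v(π).
Weak formulation: find u (satisfying any essential BC) such that ∫_0^π u'(x) v'(x) dx = ∫_0^π f v dx + 2·v(π) for all v ∈ V (Dirichlet at 0 absorbed into V; Neumann datum at x = π contributes the boundary term).
Substituting f(x) = sin(5*x), the right-hand side is ∫_0^π (sin(5*x)) v dx + 2·v(π).


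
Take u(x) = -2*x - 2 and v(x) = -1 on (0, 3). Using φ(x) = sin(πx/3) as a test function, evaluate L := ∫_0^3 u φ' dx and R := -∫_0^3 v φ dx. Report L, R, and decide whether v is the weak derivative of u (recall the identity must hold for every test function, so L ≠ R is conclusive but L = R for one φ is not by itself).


LHS = 12/π, RHS = 6/π. No, v is not the weak derivative of u.

u(x) = -2*x - 2, classical derivative u'(x) = -2.
φ(x) = sin(πx/3), so φ'(x) = π*cos(π*x/3)/3.
Note φ(0) = φ(3) = 0, so the boundary term u·φ vanishes.
LHS = ∫_0^3 u(x) φ'(x) dx = ∫_0^3 (-2*π*x*cos(π*x/3)/3 - 2*π*cos(π*x/3)/3) dx. Term by term:
  ∫_0^3 -2*π*cos(π*x/3)/3 dx = 0;  ∫_0^3 -2*π*x*cos(π*x/3)/3 dx = 12/π.
Sum: 0 + 12/π = 12/π.
So LHS = 12/π.
∫_0^3 v(x) φ(x) dx = ∫_0^3 (-sin(π*x/3)) dx. Term by term:
  ∫_0^3 -sin(π*x/3) dx = -6/π.
So RHS = -∫_0^3 v(x) φ(x) dx = 6/π.
LHS − RHS = 6/π ≠ 0, so the identity fails.
(For a valid weak derivative the identity must hold for EVERY test function, in particular this one. The failure shows v is NOT the weak derivative of u.)
Correct weak derivative would be u'(x) = -2.


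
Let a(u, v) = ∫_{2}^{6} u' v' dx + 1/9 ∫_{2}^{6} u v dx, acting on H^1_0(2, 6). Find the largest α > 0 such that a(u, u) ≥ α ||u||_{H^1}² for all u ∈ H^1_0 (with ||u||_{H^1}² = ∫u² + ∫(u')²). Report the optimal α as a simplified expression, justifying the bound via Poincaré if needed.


α = (16/9 + π^2)/(π^2 + 16)

Coercivity of a(·,·) on H^1_0(2, 6) means a(u, u) ≥ α ||u||_{H^1}² for every u ∈ H^1_0.
The interval has length L = 4, and Poincaré/coercivity depend only on L. Here a(u, u) = ∫(u')² + (1/9)·∫u².
Here 0 < c = 1/9 < 1. The condition a(u,u) ≥ α||u||_{H^1}² reads (1−α)∫(u')² ≥ (α−c)∫u². Any admissible α is ≤ 1 (rapidly oscillating u have ∫u²/∫(u')² → 0), and α = 1 would force 0 ≥ (1−c)∫u², impossible since c < 1; so 1−α > 0. By the sharp Poincaré inequality on H^1_0 of an interval of length L, ∫(u')² ≥ (π/L)²∫u² with equality for the first sine mode sin(π(x−x₀)/L) (x₀ the left endpoint), so the inequality holds for all u iff (1−α)(π/L)² ≥ α − c, i.e. α ≤ ((π/L)² + c)/((π/L)² + 1) = (1 + c(L/π)²)/(1 + (L/π)²). With (π/L)² = π^2/16 and c = 1/9, the largest admissible constant is α = ((π/L)² + c)/((π/L)² + 1).
Simplifying, α = (16/9 + π^2)/(π^2 + 16).
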